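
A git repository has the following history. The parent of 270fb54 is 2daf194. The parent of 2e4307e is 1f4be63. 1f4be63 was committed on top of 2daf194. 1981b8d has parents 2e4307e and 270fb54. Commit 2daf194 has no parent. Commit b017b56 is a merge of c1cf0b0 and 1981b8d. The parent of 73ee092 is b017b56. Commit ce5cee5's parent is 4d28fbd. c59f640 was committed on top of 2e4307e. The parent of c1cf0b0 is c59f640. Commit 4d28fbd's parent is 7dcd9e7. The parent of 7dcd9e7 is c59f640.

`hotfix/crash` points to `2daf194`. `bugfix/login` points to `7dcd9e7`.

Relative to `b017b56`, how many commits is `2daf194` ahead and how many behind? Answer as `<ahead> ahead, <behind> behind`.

Reachable from 2daf194: {2daf194}.
Reachable from b017b56: {1981b8d, 1f4be63, 270fb54, 2daf194, 2e4307e, b017b56, c1cf0b0, c59f640}.
Only in 2daf194's history (ahead): {} — 0.
Only in b017b56's history (behind): {1981b8d, 1f4be63, 270fb54, 2e4307e, b017b56, c1cf0b0, c59f640} — 7.

0 ahead, 7 behind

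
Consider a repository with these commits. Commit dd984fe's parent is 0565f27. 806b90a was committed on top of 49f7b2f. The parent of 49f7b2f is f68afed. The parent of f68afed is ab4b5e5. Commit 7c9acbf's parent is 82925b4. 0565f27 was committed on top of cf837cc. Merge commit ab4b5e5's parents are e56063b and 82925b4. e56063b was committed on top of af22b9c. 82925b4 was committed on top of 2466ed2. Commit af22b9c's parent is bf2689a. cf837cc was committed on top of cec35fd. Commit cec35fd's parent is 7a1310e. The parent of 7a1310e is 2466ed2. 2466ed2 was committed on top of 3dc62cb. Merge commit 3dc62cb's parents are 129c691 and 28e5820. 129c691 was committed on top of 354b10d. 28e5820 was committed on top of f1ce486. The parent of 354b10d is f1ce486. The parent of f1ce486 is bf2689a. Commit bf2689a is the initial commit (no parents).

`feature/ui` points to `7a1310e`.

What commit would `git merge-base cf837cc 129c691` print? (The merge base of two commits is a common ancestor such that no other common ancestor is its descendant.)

129c691

Ancestors of cf837cc: {129c691, 2466ed2, 28e5820, 354b10d, 3dc62cb, 7a1310e, bf2689a, cec35fd, cf837cc, f1ce486}.
Ancestors of 129c691: {129c691, 354b10d, bf2689a, f1ce486}.
Common ancestors: {129c691, 354b10d, bf2689a, f1ce486}.
Among these, 129c691 is not an ancestor of any other common ancestor — it is the merge base.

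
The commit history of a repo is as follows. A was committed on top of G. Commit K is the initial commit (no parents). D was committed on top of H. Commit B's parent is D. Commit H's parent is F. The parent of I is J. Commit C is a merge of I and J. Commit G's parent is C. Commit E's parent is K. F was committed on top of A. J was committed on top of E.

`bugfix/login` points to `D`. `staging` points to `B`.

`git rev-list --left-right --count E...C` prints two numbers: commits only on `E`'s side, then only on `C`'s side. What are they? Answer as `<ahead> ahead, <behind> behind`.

0 ahead, 3 behind

Reachable from E: {E, K}.
Reachable from C: {C, E, I, J, K}.
Only in E's history (ahead): {} — 0.
Only in C's history (behind): {C, I, J} — 3.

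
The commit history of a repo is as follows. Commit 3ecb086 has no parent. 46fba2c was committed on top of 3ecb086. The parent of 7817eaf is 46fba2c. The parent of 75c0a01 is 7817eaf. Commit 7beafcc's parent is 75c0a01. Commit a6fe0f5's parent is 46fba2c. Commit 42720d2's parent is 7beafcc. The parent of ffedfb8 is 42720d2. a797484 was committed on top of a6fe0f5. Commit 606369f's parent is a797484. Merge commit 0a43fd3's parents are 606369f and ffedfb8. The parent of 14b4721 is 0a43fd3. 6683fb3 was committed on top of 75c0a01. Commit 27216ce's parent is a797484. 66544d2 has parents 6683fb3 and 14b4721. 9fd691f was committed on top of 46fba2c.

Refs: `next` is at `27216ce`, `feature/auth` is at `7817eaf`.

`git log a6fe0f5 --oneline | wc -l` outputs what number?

Walking parent pointers from a6fe0f5: reachable set = {3ecb086, 46fba2c, a6fe0f5}.
That is 3 commits.

3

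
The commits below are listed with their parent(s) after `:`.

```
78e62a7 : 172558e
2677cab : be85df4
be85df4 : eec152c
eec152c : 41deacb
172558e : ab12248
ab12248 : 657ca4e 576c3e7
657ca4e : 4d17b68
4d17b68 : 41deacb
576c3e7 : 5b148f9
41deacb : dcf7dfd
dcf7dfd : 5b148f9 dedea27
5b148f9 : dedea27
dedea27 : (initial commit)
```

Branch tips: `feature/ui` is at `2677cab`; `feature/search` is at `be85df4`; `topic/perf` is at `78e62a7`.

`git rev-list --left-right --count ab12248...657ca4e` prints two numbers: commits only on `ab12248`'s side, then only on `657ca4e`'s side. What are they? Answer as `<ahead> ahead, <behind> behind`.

Reachable from ab12248: {41deacb, 4d17b68, 576c3e7, 5b148f9, 657ca4e, ab12248, dcf7dfd, dedea27}.
Reachable from 657ca4e: {41deacb, 4d17b68, 5b148f9, 657ca4e, dcf7dfd, dedea27}.
Only in ab12248's history (ahead): {576c3e7, ab12248} — 2.
Only in 657ca4e's history (behind): {} — 0.

2 ahead, 0 behind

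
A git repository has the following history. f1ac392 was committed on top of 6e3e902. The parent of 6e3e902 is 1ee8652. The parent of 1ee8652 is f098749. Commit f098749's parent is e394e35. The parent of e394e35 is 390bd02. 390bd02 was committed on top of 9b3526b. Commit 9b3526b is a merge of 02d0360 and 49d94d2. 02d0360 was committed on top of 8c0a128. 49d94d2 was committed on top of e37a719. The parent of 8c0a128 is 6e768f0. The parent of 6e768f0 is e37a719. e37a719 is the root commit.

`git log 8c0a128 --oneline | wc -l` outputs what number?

Walking parent pointers from 8c0a128: reachable set = {6e768f0, 8c0a128, e37a719}.
That is 3 commits.

3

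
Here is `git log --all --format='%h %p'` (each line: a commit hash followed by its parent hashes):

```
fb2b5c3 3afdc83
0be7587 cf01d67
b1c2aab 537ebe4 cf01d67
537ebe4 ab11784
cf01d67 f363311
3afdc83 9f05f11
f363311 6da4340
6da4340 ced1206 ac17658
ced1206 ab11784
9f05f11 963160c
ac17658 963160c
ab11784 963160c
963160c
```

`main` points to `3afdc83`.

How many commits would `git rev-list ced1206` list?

Walking parent pointers from ced1206: reachable set = {963160c, ab11784, ced1206}.
That is 3 commits.

3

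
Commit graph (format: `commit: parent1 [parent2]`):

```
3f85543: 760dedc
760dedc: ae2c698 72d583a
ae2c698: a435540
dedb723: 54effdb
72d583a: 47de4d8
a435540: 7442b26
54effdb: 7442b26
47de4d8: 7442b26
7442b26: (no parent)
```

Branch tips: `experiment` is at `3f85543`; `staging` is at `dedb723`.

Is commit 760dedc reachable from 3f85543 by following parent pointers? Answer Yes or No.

Ancestors of 3f85543 (commits reachable by following parents): {3f85543, 47de4d8, 72d583a, 7442b26, 760dedc, a435540, ae2c698}.
760dedc is in that set, so it is an ancestor of 3f85543.

Yes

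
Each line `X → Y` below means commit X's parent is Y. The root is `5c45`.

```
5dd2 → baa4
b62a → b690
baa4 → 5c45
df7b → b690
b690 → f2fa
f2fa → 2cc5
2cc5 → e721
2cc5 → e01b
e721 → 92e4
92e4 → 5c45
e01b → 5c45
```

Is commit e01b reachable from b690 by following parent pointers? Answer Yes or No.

Yes

Ancestors of b690 (commits reachable by following parents): {2cc5, 5c45, 92e4, b690, e01b, e721, f2fa}.
e01b is in that set, so it is an ancestor of b690.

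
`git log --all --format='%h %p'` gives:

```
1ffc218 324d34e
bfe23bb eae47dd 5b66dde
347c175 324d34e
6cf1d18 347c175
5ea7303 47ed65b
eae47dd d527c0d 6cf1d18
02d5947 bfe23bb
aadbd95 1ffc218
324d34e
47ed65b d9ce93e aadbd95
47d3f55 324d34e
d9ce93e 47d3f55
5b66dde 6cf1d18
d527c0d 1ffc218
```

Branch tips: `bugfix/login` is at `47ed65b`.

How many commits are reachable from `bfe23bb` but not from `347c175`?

6

Reachable from bfe23bb: {1ffc218, 324d34e, 347c175, 5b66dde, 6cf1d18, bfe23bb, d527c0d, eae47dd}.
Reachable from 347c175: {324d34e, 347c175}.
In bfe23bb's history but not 347c175's: {1ffc218, 5b66dde, 6cf1d18, bfe23bb, d527c0d, eae47dd} — 6 commits.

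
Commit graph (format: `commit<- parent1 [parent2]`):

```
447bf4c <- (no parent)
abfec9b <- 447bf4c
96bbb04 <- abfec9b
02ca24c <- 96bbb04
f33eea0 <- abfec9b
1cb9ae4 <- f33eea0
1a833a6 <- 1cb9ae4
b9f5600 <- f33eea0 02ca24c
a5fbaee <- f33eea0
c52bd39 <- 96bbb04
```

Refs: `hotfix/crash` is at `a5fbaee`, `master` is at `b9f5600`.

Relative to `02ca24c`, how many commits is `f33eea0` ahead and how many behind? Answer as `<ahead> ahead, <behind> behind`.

Reachable from f33eea0: {447bf4c, abfec9b, f33eea0}.
Reachable from 02ca24c: {02ca24c, 447bf4c, 96bbb04, abfec9b}.
Only in f33eea0's history (ahead): {f33eea0} — 1.
Only in 02ca24c's history (behind): {02ca24c, 96bbb04} — 2.

1 ahead, 2 behind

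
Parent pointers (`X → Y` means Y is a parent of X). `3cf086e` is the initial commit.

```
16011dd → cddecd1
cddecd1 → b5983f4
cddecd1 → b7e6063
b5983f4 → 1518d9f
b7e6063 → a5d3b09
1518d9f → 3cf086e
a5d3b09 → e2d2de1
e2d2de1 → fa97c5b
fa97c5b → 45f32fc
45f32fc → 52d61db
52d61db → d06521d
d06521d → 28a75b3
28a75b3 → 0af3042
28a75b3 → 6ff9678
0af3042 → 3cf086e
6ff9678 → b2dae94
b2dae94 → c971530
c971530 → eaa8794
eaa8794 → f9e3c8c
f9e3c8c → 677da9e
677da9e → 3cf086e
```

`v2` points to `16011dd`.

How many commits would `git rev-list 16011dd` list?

20

Walking parent pointers from 16011dd: reachable set = {0af3042, 1518d9f, 16011dd, 28a75b3, 3cf086e, 45f32fc, 52d61db, 677da9e, 6ff9678, a5d3b09, b2dae94, b5983f4, b7e6063, c971530, cddecd1, d06521d, e2d2de1, eaa8794, f9e3c8c, fa97c5b}.
That is 20 commits.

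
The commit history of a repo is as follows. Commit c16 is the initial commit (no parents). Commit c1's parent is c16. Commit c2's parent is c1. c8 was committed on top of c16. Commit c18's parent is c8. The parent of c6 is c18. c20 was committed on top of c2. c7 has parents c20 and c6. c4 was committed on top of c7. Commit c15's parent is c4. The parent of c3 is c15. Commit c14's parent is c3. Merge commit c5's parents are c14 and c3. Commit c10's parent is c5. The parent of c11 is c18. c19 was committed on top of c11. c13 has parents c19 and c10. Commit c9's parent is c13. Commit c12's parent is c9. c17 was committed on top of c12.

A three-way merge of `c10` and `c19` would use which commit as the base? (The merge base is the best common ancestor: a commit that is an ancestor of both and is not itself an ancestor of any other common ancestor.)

c18

Ancestors of c10: {c1, c10, c14, c15, c16, c18, c2, c20, c3, c4, c5, c6, c7, c8}.
Ancestors of c19: {c11, c16, c18, c19, c8}.
Common ancestors: {c16, c18, c8}.
Among these, c18 is not an ancestor of any other common ancestor — it is the merge base.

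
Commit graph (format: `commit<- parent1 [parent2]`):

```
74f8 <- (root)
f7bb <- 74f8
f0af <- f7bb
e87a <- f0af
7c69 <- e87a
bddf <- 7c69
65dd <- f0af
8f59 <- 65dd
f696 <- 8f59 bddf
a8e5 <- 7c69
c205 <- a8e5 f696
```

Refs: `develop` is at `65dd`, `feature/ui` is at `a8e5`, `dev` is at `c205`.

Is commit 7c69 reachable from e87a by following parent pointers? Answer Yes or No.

Ancestors of e87a: {74f8, e87a, f0af, f7bb}.
7c69 is not in that set, so it is not an ancestor of e87a.

No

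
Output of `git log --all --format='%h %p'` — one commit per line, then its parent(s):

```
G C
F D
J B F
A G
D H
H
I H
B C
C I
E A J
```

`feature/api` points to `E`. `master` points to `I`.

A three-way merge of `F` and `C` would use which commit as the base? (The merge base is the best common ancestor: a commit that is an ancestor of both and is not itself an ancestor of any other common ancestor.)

H

Ancestors of F: {D, F, H}.
Ancestors of C: {C, H, I}.
Common ancestors: {H}.
The only common ancestor is H, so it is the merge base.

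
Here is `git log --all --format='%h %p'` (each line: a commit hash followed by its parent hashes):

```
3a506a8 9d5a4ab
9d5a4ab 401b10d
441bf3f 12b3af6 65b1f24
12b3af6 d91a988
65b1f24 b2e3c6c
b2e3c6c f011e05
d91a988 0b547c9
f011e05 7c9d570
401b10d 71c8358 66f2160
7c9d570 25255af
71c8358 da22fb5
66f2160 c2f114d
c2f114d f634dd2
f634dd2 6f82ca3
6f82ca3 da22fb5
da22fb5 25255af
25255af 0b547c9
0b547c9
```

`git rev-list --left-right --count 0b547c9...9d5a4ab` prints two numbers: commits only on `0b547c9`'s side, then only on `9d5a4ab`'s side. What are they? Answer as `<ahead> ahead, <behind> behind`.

0 ahead, 9 behind

Reachable from 0b547c9: {0b547c9}.
Reachable from 9d5a4ab: {0b547c9, 25255af, 401b10d, 66f2160, 6f82ca3, 71c8358, 9d5a4ab, c2f114d, da22fb5, f634dd2}.
Only in 0b547c9's history (ahead): {} — 0.
Only in 9d5a4ab's history (behind): {25255af, 401b10d, 66f2160, 6f82ca3, 71c8358, 9d5a4ab, c2f114d, da22fb5, f634dd2} — 9.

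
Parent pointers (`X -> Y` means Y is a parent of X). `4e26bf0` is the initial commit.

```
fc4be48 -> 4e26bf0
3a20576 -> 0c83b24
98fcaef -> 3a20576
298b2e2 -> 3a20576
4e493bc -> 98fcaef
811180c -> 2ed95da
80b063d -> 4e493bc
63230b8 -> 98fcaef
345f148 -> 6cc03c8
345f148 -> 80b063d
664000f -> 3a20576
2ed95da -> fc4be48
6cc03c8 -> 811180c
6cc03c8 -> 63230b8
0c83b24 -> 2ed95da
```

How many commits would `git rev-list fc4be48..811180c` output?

Reachable from 811180c: {2ed95da, 4e26bf0, 811180c, fc4be48}.
Reachable from fc4be48: {4e26bf0, fc4be48}.
In 811180c's history but not fc4be48's: {2ed95da, 811180c} — 2 commits.

2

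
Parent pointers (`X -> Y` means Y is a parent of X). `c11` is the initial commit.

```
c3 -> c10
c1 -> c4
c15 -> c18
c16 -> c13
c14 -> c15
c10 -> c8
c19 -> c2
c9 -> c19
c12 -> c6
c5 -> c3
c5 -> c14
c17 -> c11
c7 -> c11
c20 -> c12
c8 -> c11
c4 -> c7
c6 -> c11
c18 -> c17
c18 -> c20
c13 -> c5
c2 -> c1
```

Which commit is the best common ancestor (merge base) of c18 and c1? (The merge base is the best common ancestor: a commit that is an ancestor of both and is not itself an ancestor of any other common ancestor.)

Ancestors of c18: {c11, c12, c17, c18, c20, c6}.
Ancestors of c1: {c1, c11, c4, c7}.
Common ancestors: {c11}.
The only common ancestor is c11, so it is the merge base.

c11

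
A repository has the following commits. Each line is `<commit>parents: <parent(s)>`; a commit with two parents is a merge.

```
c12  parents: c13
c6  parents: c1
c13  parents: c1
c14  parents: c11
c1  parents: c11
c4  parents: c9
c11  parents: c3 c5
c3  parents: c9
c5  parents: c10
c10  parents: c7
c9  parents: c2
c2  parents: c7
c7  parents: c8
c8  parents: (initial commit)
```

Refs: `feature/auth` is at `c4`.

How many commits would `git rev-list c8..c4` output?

Reachable from c4: {c2, c4, c7, c8, c9}.
Reachable from c8: {c8}.
In c4's history but not c8's: {c2, c4, c7, c9} — 4 commits.

4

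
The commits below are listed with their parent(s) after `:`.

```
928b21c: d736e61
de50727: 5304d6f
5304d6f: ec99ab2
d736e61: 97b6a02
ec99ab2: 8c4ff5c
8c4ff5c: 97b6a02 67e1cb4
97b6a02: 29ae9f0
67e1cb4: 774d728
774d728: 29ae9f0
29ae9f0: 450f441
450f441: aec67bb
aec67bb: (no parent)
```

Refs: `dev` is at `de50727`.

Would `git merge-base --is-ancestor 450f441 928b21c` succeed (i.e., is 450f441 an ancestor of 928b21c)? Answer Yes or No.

Ancestors of 928b21c (commits reachable by following parents): {29ae9f0, 450f441, 928b21c, 97b6a02, aec67bb, d736e61}.
450f441 is in that set, so it is an ancestor of 928b21c.

Yes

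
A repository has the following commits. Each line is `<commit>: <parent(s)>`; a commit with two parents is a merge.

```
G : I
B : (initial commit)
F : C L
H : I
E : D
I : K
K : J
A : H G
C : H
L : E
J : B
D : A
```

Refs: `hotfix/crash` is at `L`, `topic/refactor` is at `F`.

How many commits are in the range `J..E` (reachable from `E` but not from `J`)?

Reachable from E: {A, B, D, E, G, H, I, J, K}.
Reachable from J: {B, J}.
In E's history but not J's: {A, D, E, G, H, I, K} — 7 commits.

7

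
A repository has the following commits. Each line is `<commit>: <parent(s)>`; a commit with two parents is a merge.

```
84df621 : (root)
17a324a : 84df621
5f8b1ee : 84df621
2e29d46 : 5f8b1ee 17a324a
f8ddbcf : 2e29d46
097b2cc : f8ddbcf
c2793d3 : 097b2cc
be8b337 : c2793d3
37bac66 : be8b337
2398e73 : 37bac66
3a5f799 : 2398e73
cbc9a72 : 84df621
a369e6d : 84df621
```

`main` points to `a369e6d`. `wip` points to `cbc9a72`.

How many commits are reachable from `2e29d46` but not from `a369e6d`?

Reachable from 2e29d46: {17a324a, 2e29d46, 5f8b1ee, 84df621}.
Reachable from a369e6d: {84df621, a369e6d}.
In 2e29d46's history but not a369e6d's: {17a324a, 2e29d46, 5f8b1ee} — 3 commits.

3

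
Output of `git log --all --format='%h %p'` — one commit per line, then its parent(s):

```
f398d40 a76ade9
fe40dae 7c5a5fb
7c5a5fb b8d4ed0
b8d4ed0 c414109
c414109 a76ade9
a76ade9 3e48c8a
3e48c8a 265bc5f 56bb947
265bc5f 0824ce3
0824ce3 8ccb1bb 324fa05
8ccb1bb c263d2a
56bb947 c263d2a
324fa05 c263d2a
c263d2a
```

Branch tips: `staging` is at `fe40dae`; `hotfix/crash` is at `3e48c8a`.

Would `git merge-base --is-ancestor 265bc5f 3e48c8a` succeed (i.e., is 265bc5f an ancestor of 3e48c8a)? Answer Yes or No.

Yes

Ancestors of 3e48c8a (commits reachable by following parents): {0824ce3, 265bc5f, 324fa05, 3e48c8a, 56bb947, 8ccb1bb, c263d2a}.
265bc5f is in that set, so it is an ancestor of 3e48c8a.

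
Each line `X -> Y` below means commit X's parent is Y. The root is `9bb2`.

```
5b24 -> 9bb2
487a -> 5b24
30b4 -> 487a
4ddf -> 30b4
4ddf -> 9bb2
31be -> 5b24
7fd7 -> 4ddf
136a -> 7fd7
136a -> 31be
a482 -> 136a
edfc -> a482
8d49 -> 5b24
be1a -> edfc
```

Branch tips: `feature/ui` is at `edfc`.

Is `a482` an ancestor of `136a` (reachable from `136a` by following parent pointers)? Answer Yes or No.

Ancestors of 136a: {136a, 30b4, 31be, 487a, 4ddf, 5b24, 7fd7, 9bb2}.
a482 is not in that set, so it is not an ancestor of 136a.

No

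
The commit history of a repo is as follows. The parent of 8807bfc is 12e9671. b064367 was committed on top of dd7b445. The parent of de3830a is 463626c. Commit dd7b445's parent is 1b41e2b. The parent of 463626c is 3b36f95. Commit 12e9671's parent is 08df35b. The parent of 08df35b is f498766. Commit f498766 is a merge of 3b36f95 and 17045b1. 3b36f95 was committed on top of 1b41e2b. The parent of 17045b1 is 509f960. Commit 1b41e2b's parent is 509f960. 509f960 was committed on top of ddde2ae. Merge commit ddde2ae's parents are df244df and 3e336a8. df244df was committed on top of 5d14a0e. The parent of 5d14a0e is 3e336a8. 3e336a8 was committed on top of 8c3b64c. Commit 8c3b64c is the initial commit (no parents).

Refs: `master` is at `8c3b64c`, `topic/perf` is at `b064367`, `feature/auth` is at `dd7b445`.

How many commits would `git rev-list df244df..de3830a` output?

6

Reachable from de3830a: {1b41e2b, 3b36f95, 3e336a8, 463626c, 509f960, 5d14a0e, 8c3b64c, ddde2ae, de3830a, df244df}.
Reachable from df244df: {3e336a8, 5d14a0e, 8c3b64c, df244df}.
In de3830a's history but not df244df's: {1b41e2b, 3b36f95, 463626c, 509f960, ddde2ae, de3830a} — 6 commits.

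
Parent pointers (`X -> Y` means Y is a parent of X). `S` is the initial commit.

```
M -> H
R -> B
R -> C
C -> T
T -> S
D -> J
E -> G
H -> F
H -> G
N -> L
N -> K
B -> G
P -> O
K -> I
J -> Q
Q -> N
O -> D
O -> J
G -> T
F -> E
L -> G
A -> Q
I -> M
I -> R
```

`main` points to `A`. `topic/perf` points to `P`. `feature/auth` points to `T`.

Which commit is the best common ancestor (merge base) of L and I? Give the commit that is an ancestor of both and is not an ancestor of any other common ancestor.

Ancestors of L: {G, L, S, T}.
Ancestors of I: {B, C, E, F, G, H, I, M, R, S, T}.
Common ancestors: {G, S, T}.
Among these, G is not an ancestor of any other common ancestor — it is the merge base.

G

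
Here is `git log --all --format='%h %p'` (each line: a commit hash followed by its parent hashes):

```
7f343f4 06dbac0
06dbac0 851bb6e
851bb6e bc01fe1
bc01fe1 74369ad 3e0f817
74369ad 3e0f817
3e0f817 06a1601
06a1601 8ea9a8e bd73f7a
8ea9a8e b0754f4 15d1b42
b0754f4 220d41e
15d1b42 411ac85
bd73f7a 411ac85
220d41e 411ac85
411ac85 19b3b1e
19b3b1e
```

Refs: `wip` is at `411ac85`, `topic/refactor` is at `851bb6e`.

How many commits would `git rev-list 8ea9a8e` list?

Walking parent pointers from 8ea9a8e: reachable set = {15d1b42, 19b3b1e, 220d41e, 411ac85, 8ea9a8e, b0754f4}.
That is 6 commits.

6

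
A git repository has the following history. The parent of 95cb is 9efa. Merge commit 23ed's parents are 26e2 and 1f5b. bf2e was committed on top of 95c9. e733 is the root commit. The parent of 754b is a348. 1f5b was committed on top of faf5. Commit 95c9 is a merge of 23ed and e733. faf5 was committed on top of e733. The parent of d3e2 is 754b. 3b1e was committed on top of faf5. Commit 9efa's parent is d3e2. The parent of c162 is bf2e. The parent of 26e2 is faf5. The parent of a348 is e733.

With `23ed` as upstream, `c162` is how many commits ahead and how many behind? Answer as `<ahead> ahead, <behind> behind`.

Reachable from c162: {1f5b, 23ed, 26e2, 95c9, bf2e, c162, e733, faf5}.
Reachable from 23ed: {1f5b, 23ed, 26e2, e733, faf5}.
Only in c162's history (ahead): {95c9, bf2e, c162} — 3.
Only in 23ed's history (behind): {} — 0.

3 ahead, 0 behind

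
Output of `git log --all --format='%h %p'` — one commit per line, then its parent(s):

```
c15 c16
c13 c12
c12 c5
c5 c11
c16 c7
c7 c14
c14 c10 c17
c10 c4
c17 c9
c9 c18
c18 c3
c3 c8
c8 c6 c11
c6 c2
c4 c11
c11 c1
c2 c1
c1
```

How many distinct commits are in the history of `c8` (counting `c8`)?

Walking parent pointers from c8: reachable set = {c1, c11, c2, c6, c8}.
That is 5 commits.

5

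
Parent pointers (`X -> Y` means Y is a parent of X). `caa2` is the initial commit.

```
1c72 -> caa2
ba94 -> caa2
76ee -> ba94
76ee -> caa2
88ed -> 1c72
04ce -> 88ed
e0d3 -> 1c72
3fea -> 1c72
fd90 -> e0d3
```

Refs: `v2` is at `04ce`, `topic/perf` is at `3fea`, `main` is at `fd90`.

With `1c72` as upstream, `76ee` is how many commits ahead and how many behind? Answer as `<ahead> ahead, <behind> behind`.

2 ahead, 1 behind

Reachable from 76ee: {76ee, ba94, caa2}.
Reachable from 1c72: {1c72, caa2}.
Only in 76ee's history (ahead): {76ee, ba94} — 2.
Only in 1c72's history (behind): {1c72} — 1.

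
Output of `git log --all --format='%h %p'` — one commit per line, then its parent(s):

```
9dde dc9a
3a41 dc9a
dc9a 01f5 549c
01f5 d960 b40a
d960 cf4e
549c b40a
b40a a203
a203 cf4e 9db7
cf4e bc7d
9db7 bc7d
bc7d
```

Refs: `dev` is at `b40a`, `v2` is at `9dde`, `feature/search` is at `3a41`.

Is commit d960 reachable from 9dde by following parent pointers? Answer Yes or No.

Yes

Ancestors of 9dde (commits reachable by following parents): {01f5, 549c, 9db7, 9dde, a203, b40a, bc7d, cf4e, d960, dc9a}.
d960 is in that set, so it is an ancestor of 9dde.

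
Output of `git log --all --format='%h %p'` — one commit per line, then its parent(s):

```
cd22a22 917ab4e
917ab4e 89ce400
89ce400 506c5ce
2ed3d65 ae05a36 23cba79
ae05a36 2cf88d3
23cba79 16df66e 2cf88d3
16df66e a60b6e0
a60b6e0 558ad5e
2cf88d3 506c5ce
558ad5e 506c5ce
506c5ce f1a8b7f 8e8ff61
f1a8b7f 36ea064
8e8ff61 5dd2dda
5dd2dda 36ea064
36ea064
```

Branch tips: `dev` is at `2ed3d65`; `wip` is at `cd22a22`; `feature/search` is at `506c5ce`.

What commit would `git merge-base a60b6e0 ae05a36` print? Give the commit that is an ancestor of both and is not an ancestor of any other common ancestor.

506c5ce

Ancestors of a60b6e0: {36ea064, 506c5ce, 558ad5e, 5dd2dda, 8e8ff61, a60b6e0, f1a8b7f}.
Ancestors of ae05a36: {2cf88d3, 36ea064, 506c5ce, 5dd2dda, 8e8ff61, ae05a36, f1a8b7f}.
Common ancestors: {36ea064, 506c5ce, 5dd2dda, 8e8ff61, f1a8b7f}.
Among these, 506c5ce is not an ancestor of any other common ancestor — it is the merge base.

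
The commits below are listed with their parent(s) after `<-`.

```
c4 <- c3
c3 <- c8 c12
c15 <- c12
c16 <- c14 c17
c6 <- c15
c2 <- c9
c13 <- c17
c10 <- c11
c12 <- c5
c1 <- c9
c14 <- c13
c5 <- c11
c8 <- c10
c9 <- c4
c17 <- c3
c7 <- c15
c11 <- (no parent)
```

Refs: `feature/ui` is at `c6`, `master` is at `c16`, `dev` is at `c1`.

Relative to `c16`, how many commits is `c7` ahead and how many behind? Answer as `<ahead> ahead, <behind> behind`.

2 ahead, 7 behind

Reachable from c7: {c11, c12, c15, c5, c7}.
Reachable from c16: {c10, c11, c12, c13, c14, c16, c17, c3, c5, c8}.
Only in c7's history (ahead): {c15, c7} — 2.
Only in c16's history (behind): {c10, c13, c14, c16, c17, c3, c8} — 7.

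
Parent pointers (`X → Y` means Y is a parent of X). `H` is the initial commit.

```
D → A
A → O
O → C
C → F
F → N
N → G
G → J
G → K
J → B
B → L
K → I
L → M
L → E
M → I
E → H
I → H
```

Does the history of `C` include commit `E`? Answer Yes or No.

Ancestors of C (commits reachable by following parents): {B, C, E, F, G, H, I, J, K, L, M, N}.
E is in that set, so it is an ancestor of C.

Yes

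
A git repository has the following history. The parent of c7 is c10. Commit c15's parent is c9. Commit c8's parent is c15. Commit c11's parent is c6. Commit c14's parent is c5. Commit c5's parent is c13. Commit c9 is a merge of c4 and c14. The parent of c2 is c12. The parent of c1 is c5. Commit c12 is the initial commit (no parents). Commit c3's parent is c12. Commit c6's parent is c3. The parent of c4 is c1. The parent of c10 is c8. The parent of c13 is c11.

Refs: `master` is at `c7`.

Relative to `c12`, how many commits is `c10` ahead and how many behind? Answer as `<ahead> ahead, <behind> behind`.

12 ahead, 0 behind

Reachable from c10: {c1, c10, c11, c12, c13, c14, c15, c3, c4, c5, c6, c8, c9}.
Reachable from c12: {c12}.
Only in c10's history (ahead): {c1, c10, c11, c13, c14, c15, c3, c4, c5, c6, c8, c9} — 12.
Only in c12's history (behind): {} — 0.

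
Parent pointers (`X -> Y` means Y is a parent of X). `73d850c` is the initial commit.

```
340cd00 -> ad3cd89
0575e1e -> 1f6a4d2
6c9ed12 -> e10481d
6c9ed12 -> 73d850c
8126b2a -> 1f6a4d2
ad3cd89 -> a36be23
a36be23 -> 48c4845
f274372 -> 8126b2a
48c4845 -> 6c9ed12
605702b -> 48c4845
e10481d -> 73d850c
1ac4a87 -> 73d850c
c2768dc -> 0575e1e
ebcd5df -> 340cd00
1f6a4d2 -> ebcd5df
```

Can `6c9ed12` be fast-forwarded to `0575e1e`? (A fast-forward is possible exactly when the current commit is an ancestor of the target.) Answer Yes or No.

Yes

A fast-forward from 6c9ed12 to 0575e1e is possible iff 6c9ed12 is an ancestor of 0575e1e.
Ancestors of 0575e1e: {0575e1e, 1f6a4d2, 340cd00, 48c4845, 6c9ed12, 73d850c, a36be23, ad3cd89, e10481d, ebcd5df}.
6c9ed12 is among them, so fast-forward is possible.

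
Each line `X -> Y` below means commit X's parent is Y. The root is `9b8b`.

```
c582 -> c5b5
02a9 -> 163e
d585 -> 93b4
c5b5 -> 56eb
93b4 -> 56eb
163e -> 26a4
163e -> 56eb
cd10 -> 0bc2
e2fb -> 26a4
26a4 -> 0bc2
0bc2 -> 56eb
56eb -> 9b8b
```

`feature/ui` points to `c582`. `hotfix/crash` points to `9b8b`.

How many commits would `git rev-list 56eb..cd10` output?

Reachable from cd10: {0bc2, 56eb, 9b8b, cd10}.
Reachable from 56eb: {56eb, 9b8b}.
In cd10's history but not 56eb's: {0bc2, cd10} — 2 commits.

2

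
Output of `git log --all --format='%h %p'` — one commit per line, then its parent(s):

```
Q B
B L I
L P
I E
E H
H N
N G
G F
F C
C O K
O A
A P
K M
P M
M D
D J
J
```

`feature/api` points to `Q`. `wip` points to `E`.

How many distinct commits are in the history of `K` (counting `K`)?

Walking parent pointers from K: reachable set = {D, J, K, M}.
That is 4 commits.

4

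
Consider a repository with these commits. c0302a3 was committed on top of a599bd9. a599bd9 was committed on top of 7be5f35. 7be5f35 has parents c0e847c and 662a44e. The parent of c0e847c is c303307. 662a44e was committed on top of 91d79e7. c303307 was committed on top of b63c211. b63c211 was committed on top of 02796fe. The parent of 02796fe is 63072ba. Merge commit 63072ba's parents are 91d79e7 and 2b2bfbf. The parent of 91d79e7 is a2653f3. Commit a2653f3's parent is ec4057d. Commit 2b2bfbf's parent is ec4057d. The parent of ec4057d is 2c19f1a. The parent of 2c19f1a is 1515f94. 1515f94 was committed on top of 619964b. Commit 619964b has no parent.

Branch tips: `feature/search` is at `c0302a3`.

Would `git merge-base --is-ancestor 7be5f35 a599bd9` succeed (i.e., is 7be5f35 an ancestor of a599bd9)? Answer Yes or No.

Ancestors of a599bd9 (commits reachable by following parents): {02796fe, 1515f94, 2b2bfbf, 2c19f1a, 619964b, 63072ba, 662a44e, 7be5f35, 91d79e7, a2653f3, a599bd9, b63c211, c0e847c, c303307, ec4057d}.
7be5f35 is in that set, so it is an ancestor of a599bd9.

Yes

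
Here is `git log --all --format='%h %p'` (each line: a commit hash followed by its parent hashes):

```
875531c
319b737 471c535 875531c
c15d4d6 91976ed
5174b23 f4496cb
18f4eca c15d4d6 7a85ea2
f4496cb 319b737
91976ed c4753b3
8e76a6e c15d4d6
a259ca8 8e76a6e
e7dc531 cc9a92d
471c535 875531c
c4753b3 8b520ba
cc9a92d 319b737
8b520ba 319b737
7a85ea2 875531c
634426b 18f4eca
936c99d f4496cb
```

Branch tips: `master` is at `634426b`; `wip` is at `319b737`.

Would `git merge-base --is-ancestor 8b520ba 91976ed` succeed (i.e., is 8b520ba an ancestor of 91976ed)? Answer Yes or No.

Yes

Ancestors of 91976ed (commits reachable by following parents): {319b737, 471c535, 875531c, 8b520ba, 91976ed, c4753b3}.
8b520ba is in that set, so it is an ancestor of 91976ed.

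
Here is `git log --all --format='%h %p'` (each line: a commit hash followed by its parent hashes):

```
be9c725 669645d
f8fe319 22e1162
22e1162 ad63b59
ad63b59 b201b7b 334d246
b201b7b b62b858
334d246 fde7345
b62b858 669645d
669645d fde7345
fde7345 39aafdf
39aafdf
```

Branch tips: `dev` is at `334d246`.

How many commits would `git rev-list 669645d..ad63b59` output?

Reachable from ad63b59: {334d246, 39aafdf, 669645d, ad63b59, b201b7b, b62b858, fde7345}.
Reachable from 669645d: {39aafdf, 669645d, fde7345}.
In ad63b59's history but not 669645d's: {334d246, ad63b59, b201b7b, b62b858} — 4 commits.

4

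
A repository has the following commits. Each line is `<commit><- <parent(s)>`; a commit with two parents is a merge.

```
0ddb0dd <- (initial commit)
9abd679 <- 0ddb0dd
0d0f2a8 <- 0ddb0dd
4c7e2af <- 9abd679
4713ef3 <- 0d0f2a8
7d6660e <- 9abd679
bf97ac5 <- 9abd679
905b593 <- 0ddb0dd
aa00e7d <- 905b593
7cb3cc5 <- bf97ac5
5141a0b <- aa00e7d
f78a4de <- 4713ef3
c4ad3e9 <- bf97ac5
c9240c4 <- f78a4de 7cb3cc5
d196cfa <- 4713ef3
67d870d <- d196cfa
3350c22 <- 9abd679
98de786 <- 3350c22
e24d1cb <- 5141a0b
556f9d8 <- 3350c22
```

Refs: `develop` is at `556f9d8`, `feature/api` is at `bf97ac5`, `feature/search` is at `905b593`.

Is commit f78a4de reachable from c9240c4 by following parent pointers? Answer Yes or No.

Ancestors of c9240c4 (commits reachable by following parents): {0d0f2a8, 0ddb0dd, 4713ef3, 7cb3cc5, 9abd679, bf97ac5, c9240c4, f78a4de}.
f78a4de is in that set, so it is an ancestor of c9240c4.

Yes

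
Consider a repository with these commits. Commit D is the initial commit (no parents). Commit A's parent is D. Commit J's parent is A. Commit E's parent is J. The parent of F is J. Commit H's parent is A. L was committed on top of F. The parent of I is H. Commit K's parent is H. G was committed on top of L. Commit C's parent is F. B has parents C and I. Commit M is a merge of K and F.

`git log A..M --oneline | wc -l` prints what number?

5

Reachable from M: {A, D, F, H, J, K, M}.
Reachable from A: {A, D}.
In M's history but not A's: {F, H, J, K, M} — 5 commits.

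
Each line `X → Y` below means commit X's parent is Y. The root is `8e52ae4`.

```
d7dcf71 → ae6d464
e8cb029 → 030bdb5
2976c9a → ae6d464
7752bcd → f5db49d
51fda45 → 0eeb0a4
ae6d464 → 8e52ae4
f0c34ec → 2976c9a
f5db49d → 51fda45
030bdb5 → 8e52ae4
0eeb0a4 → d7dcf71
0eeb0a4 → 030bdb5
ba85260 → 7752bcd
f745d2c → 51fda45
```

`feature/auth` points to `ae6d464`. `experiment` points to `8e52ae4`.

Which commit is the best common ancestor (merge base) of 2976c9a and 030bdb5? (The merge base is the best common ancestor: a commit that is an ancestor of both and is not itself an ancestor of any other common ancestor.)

Ancestors of 2976c9a: {2976c9a, 8e52ae4, ae6d464}.
Ancestors of 030bdb5: {030bdb5, 8e52ae4}.
Common ancestors: {8e52ae4}.
The only common ancestor is 8e52ae4, so it is the merge base.

8e52ae4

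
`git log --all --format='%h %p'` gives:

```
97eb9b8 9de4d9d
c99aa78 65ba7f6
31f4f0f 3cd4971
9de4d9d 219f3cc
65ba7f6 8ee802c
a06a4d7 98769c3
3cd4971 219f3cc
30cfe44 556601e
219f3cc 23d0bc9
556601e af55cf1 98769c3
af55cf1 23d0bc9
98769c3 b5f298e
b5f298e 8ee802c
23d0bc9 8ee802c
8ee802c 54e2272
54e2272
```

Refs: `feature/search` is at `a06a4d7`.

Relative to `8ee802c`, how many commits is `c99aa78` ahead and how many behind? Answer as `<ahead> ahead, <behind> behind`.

Reachable from c99aa78: {54e2272, 65ba7f6, 8ee802c, c99aa78}.
Reachable from 8ee802c: {54e2272, 8ee802c}.
Only in c99aa78's history (ahead): {65ba7f6, c99aa78} — 2.
Only in 8ee802c's history (behind): {} — 0.

2 ahead, 0 behind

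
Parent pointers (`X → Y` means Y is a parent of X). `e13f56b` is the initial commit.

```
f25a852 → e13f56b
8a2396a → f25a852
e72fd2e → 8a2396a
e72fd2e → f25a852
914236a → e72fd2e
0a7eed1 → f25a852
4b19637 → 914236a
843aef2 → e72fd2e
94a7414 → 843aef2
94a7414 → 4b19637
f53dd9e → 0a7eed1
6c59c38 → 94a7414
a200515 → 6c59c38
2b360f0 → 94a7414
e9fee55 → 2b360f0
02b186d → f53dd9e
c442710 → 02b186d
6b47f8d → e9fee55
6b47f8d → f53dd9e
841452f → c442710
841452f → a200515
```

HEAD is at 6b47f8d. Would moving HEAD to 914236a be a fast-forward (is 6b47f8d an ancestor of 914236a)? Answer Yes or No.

No

A fast-forward from 6b47f8d to 914236a is possible iff 6b47f8d is an ancestor of 914236a.
Ancestors of 914236a: {8a2396a, 914236a, e13f56b, e72fd2e, f25a852}.
6b47f8d is not among them, so fast-forward is not possible.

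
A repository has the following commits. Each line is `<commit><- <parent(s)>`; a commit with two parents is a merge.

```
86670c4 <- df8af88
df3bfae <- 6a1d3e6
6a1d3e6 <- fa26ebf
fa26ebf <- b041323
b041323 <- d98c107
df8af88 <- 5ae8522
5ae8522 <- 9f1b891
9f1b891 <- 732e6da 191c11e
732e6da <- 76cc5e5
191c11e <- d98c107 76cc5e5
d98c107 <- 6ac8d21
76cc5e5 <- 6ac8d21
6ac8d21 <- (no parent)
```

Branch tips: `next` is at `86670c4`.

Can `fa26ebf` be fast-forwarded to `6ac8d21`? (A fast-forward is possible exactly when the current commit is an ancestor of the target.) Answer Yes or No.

No

A fast-forward from fa26ebf to 6ac8d21 is possible iff fa26ebf is an ancestor of 6ac8d21.
Ancestors of 6ac8d21: {6ac8d21}.
fa26ebf is not among them, so fast-forward is not possible.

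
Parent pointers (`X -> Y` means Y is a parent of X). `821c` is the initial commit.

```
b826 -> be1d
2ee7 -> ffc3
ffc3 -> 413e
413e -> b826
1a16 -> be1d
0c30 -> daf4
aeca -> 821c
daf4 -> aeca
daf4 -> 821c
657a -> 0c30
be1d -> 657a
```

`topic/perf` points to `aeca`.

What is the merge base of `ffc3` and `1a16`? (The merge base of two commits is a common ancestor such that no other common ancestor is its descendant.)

Ancestors of ffc3: {0c30, 413e, 657a, 821c, aeca, b826, be1d, daf4, ffc3}.
Ancestors of 1a16: {0c30, 1a16, 657a, 821c, aeca, be1d, daf4}.
Common ancestors: {0c30, 657a, 821c, aeca, be1d, daf4}.
Among these, be1d is not an ancestor of any other common ancestor — it is the merge base.

be1d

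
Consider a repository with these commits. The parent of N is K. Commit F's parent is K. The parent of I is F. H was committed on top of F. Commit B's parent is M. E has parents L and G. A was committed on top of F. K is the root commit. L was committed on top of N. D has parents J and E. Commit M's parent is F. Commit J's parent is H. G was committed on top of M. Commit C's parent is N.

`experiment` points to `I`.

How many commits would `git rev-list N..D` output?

Reachable from D: {D, E, F, G, H, J, K, L, M, N}.
Reachable from N: {K, N}.
In D's history but not N's: {D, E, F, G, H, J, L, M} — 8 commits.

8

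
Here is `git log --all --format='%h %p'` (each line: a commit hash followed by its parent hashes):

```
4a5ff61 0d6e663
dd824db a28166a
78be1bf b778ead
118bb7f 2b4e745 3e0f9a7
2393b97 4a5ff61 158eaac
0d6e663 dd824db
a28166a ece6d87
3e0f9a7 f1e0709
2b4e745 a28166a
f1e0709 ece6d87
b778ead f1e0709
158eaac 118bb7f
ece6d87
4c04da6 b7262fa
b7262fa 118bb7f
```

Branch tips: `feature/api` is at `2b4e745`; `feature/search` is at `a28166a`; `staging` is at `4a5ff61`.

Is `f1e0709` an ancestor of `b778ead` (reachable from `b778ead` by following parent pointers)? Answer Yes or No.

Yes

Ancestors of b778ead (commits reachable by following parents): {b778ead, ece6d87, f1e0709}.
f1e0709 is in that set, so it is an ancestor of b778ead.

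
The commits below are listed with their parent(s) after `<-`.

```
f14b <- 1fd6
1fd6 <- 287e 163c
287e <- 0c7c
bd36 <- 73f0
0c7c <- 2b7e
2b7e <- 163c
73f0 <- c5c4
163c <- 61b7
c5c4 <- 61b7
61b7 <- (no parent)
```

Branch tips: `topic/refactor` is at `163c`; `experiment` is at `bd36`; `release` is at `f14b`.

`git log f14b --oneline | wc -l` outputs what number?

7

Walking parent pointers from f14b: reachable set = {0c7c, 163c, 1fd6, 287e, 2b7e, 61b7, f14b}.
That is 7 commits.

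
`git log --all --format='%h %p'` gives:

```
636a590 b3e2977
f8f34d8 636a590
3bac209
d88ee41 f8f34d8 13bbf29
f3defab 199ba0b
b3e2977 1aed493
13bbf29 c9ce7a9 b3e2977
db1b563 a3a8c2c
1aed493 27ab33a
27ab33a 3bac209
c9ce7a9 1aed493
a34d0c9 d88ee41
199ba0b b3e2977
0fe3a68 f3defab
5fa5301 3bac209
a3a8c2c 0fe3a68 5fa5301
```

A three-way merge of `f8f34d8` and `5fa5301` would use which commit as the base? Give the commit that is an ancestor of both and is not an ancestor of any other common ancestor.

Ancestors of f8f34d8: {1aed493, 27ab33a, 3bac209, 636a590, b3e2977, f8f34d8}.
Ancestors of 5fa5301: {3bac209, 5fa5301}.
Common ancestors: {3bac209}.
The only common ancestor is 3bac209, so it is the merge base.

3bac209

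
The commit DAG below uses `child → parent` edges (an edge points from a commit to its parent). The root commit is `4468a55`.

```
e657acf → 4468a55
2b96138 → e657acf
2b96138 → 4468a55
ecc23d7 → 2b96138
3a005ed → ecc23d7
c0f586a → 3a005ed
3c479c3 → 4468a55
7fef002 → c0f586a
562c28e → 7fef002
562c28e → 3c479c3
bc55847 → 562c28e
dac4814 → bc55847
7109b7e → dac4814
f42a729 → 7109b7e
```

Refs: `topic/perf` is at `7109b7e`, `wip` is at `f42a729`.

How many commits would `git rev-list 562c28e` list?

9

Walking parent pointers from 562c28e: reachable set = {2b96138, 3a005ed, 3c479c3, 4468a55, 562c28e, 7fef002, c0f586a, e657acf, ecc23d7}.
That is 9 commits.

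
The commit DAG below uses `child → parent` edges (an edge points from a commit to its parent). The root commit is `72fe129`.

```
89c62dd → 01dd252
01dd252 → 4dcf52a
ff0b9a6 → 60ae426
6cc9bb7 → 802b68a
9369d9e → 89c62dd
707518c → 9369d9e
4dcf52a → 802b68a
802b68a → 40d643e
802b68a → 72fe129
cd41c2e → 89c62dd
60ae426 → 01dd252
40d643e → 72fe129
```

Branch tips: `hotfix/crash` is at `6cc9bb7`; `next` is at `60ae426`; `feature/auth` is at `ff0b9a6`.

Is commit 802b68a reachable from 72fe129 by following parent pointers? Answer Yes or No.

Ancestors of 72fe129: {72fe129}.
802b68a is not in that set, so it is not an ancestor of 72fe129.

No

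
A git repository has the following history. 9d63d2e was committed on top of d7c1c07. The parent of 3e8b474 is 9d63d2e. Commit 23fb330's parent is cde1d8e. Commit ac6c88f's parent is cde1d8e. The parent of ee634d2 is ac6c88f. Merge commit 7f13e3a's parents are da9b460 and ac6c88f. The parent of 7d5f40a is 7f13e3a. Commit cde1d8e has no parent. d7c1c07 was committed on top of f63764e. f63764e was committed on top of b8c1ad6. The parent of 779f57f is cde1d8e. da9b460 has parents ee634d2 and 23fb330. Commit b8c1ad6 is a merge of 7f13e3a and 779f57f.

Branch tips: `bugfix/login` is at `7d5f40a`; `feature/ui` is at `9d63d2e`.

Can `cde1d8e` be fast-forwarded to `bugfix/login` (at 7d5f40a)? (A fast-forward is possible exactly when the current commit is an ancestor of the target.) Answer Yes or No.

A fast-forward from cde1d8e to 7d5f40a is possible iff cde1d8e is an ancestor of 7d5f40a.
Ancestors of 7d5f40a: {23fb330, 7d5f40a, 7f13e3a, ac6c88f, cde1d8e, da9b460, ee634d2}.
cde1d8e is among them, so fast-forward is possible.

Yes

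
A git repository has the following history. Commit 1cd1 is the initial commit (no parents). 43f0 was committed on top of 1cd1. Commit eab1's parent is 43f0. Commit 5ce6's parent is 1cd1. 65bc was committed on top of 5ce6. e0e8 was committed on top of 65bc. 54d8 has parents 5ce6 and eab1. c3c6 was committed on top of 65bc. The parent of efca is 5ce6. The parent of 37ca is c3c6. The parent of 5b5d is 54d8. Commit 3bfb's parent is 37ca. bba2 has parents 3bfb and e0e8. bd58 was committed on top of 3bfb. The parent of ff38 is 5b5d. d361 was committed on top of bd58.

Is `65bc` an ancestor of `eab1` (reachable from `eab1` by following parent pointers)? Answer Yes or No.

No

Ancestors of eab1: {1cd1, 43f0, eab1}.
65bc is not in that set, so it is not an ancestor of eab1.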